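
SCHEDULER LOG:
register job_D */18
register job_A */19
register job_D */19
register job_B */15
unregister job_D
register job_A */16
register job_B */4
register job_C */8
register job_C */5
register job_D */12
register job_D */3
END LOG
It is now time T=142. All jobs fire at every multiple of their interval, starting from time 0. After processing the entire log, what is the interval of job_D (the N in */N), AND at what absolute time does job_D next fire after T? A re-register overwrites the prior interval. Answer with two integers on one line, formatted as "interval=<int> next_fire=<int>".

Op 1: register job_D */18 -> active={job_D:*/18}
Op 2: register job_A */19 -> active={job_A:*/19, job_D:*/18}
Op 3: register job_D */19 -> active={job_A:*/19, job_D:*/19}
Op 4: register job_B */15 -> active={job_A:*/19, job_B:*/15, job_D:*/19}
Op 5: unregister job_D -> active={job_A:*/19, job_B:*/15}
Op 6: register job_A */16 -> active={job_A:*/16, job_B:*/15}
Op 7: register job_B */4 -> active={job_A:*/16, job_B:*/4}
Op 8: register job_C */8 -> active={job_A:*/16, job_B:*/4, job_C:*/8}
Op 9: register job_C */5 -> active={job_A:*/16, job_B:*/4, job_C:*/5}
Op 10: register job_D */12 -> active={job_A:*/16, job_B:*/4, job_C:*/5, job_D:*/12}
Op 11: register job_D */3 -> active={job_A:*/16, job_B:*/4, job_C:*/5, job_D:*/3}
Final interval of job_D = 3
Next fire of job_D after T=142: (142//3+1)*3 = 144

Answer: interval=3 next_fire=144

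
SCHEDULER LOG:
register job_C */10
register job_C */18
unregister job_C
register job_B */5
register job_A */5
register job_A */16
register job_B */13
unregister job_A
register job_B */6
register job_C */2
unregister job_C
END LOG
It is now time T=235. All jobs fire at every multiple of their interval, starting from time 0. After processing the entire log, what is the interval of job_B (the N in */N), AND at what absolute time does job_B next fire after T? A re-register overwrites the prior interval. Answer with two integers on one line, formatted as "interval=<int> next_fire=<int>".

Op 1: register job_C */10 -> active={job_C:*/10}
Op 2: register job_C */18 -> active={job_C:*/18}
Op 3: unregister job_C -> active={}
Op 4: register job_B */5 -> active={job_B:*/5}
Op 5: register job_A */5 -> active={job_A:*/5, job_B:*/5}
Op 6: register job_A */16 -> active={job_A:*/16, job_B:*/5}
Op 7: register job_B */13 -> active={job_A:*/16, job_B:*/13}
Op 8: unregister job_A -> active={job_B:*/13}
Op 9: register job_B */6 -> active={job_B:*/6}
Op 10: register job_C */2 -> active={job_B:*/6, job_C:*/2}
Op 11: unregister job_C -> active={job_B:*/6}
Final interval of job_B = 6
Next fire of job_B after T=235: (235//6+1)*6 = 240

Answer: interval=6 next_fire=240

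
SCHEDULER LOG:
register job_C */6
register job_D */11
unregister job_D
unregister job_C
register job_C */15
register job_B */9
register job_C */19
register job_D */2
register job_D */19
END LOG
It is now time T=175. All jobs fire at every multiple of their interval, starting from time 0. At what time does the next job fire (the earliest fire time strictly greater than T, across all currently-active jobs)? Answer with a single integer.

Op 1: register job_C */6 -> active={job_C:*/6}
Op 2: register job_D */11 -> active={job_C:*/6, job_D:*/11}
Op 3: unregister job_D -> active={job_C:*/6}
Op 4: unregister job_C -> active={}
Op 5: register job_C */15 -> active={job_C:*/15}
Op 6: register job_B */9 -> active={job_B:*/9, job_C:*/15}
Op 7: register job_C */19 -> active={job_B:*/9, job_C:*/19}
Op 8: register job_D */2 -> active={job_B:*/9, job_C:*/19, job_D:*/2}
Op 9: register job_D */19 -> active={job_B:*/9, job_C:*/19, job_D:*/19}
  job_B: interval 9, next fire after T=175 is 180
  job_C: interval 19, next fire after T=175 is 190
  job_D: interval 19, next fire after T=175 is 190
Earliest fire time = 180 (job job_B)

Answer: 180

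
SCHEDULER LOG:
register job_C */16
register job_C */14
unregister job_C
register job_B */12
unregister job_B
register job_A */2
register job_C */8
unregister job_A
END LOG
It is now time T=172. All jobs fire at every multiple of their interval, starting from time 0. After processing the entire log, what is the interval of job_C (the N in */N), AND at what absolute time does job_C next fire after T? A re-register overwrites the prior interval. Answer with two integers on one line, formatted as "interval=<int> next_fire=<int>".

Op 1: register job_C */16 -> active={job_C:*/16}
Op 2: register job_C */14 -> active={job_C:*/14}
Op 3: unregister job_C -> active={}
Op 4: register job_B */12 -> active={job_B:*/12}
Op 5: unregister job_B -> active={}
Op 6: register job_A */2 -> active={job_A:*/2}
Op 7: register job_C */8 -> active={job_A:*/2, job_C:*/8}
Op 8: unregister job_A -> active={job_C:*/8}
Final interval of job_C = 8
Next fire of job_C after T=172: (172//8+1)*8 = 176

Answer: interval=8 next_fire=176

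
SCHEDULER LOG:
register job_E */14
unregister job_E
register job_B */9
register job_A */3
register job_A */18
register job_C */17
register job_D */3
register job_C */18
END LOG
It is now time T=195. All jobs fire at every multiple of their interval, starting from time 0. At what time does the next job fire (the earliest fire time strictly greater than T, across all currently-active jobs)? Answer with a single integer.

Op 1: register job_E */14 -> active={job_E:*/14}
Op 2: unregister job_E -> active={}
Op 3: register job_B */9 -> active={job_B:*/9}
Op 4: register job_A */3 -> active={job_A:*/3, job_B:*/9}
Op 5: register job_A */18 -> active={job_A:*/18, job_B:*/9}
Op 6: register job_C */17 -> active={job_A:*/18, job_B:*/9, job_C:*/17}
Op 7: register job_D */3 -> active={job_A:*/18, job_B:*/9, job_C:*/17, job_D:*/3}
Op 8: register job_C */18 -> active={job_A:*/18, job_B:*/9, job_C:*/18, job_D:*/3}
  job_A: interval 18, next fire after T=195 is 198
  job_B: interval 9, next fire after T=195 is 198
  job_C: interval 18, next fire after T=195 is 198
  job_D: interval 3, next fire after T=195 is 198
Earliest fire time = 198 (job job_A)

Answer: 198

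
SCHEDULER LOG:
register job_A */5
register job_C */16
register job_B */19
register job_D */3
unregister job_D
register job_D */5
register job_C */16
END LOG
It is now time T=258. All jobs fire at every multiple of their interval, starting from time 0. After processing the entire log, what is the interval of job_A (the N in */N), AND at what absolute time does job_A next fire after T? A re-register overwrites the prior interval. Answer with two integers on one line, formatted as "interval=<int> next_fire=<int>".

Op 1: register job_A */5 -> active={job_A:*/5}
Op 2: register job_C */16 -> active={job_A:*/5, job_C:*/16}
Op 3: register job_B */19 -> active={job_A:*/5, job_B:*/19, job_C:*/16}
Op 4: register job_D */3 -> active={job_A:*/5, job_B:*/19, job_C:*/16, job_D:*/3}
Op 5: unregister job_D -> active={job_A:*/5, job_B:*/19, job_C:*/16}
Op 6: register job_D */5 -> active={job_A:*/5, job_B:*/19, job_C:*/16, job_D:*/5}
Op 7: register job_C */16 -> active={job_A:*/5, job_B:*/19, job_C:*/16, job_D:*/5}
Final interval of job_A = 5
Next fire of job_A after T=258: (258//5+1)*5 = 260

Answer: interval=5 next_fire=260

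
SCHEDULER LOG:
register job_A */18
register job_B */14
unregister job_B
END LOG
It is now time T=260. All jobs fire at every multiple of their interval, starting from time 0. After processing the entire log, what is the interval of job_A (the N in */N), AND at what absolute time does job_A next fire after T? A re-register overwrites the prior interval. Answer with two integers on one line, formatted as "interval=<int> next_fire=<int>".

Answer: interval=18 next_fire=270

Derivation:
Op 1: register job_A */18 -> active={job_A:*/18}
Op 2: register job_B */14 -> active={job_A:*/18, job_B:*/14}
Op 3: unregister job_B -> active={job_A:*/18}
Final interval of job_A = 18
Next fire of job_A after T=260: (260//18+1)*18 = 270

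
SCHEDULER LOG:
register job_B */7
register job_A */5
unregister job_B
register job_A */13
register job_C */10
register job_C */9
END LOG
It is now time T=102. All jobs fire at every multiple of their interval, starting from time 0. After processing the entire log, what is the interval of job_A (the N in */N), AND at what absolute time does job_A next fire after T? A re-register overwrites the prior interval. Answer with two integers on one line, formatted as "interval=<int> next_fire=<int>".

Op 1: register job_B */7 -> active={job_B:*/7}
Op 2: register job_A */5 -> active={job_A:*/5, job_B:*/7}
Op 3: unregister job_B -> active={job_A:*/5}
Op 4: register job_A */13 -> active={job_A:*/13}
Op 5: register job_C */10 -> active={job_A:*/13, job_C:*/10}
Op 6: register job_C */9 -> active={job_A:*/13, job_C:*/9}
Final interval of job_A = 13
Next fire of job_A after T=102: (102//13+1)*13 = 104

Answer: interval=13 next_fire=104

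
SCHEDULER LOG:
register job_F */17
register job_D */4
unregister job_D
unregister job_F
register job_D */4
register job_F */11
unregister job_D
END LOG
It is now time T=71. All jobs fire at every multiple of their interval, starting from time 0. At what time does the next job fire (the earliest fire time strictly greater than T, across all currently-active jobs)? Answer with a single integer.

Answer: 77

Derivation:
Op 1: register job_F */17 -> active={job_F:*/17}
Op 2: register job_D */4 -> active={job_D:*/4, job_F:*/17}
Op 3: unregister job_D -> active={job_F:*/17}
Op 4: unregister job_F -> active={}
Op 5: register job_D */4 -> active={job_D:*/4}
Op 6: register job_F */11 -> active={job_D:*/4, job_F:*/11}
Op 7: unregister job_D -> active={job_F:*/11}
  job_F: interval 11, next fire after T=71 is 77
Earliest fire time = 77 (job job_F)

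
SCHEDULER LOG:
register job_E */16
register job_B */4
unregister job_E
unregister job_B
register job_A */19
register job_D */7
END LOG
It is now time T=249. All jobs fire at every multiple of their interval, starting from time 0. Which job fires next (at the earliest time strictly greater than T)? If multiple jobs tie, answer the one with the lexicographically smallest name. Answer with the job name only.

Op 1: register job_E */16 -> active={job_E:*/16}
Op 2: register job_B */4 -> active={job_B:*/4, job_E:*/16}
Op 3: unregister job_E -> active={job_B:*/4}
Op 4: unregister job_B -> active={}
Op 5: register job_A */19 -> active={job_A:*/19}
Op 6: register job_D */7 -> active={job_A:*/19, job_D:*/7}
  job_A: interval 19, next fire after T=249 is 266
  job_D: interval 7, next fire after T=249 is 252
Earliest = 252, winner (lex tiebreak) = job_D

Answer: job_D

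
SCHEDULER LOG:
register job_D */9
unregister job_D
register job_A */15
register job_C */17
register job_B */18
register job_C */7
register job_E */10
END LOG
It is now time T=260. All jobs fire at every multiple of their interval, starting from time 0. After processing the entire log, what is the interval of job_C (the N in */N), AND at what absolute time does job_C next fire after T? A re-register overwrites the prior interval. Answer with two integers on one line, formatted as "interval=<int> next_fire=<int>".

Op 1: register job_D */9 -> active={job_D:*/9}
Op 2: unregister job_D -> active={}
Op 3: register job_A */15 -> active={job_A:*/15}
Op 4: register job_C */17 -> active={job_A:*/15, job_C:*/17}
Op 5: register job_B */18 -> active={job_A:*/15, job_B:*/18, job_C:*/17}
Op 6: register job_C */7 -> active={job_A:*/15, job_B:*/18, job_C:*/7}
Op 7: register job_E */10 -> active={job_A:*/15, job_B:*/18, job_C:*/7, job_E:*/10}
Final interval of job_C = 7
Next fire of job_C after T=260: (260//7+1)*7 = 266

Answer: interval=7 next_fire=266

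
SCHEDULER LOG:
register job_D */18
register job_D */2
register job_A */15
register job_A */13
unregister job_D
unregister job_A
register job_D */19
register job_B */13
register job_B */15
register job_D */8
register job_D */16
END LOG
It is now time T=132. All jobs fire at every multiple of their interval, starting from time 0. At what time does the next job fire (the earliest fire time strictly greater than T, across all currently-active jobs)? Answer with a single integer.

Op 1: register job_D */18 -> active={job_D:*/18}
Op 2: register job_D */2 -> active={job_D:*/2}
Op 3: register job_A */15 -> active={job_A:*/15, job_D:*/2}
Op 4: register job_A */13 -> active={job_A:*/13, job_D:*/2}
Op 5: unregister job_D -> active={job_A:*/13}
Op 6: unregister job_A -> active={}
Op 7: register job_D */19 -> active={job_D:*/19}
Op 8: register job_B */13 -> active={job_B:*/13, job_D:*/19}
Op 9: register job_B */15 -> active={job_B:*/15, job_D:*/19}
Op 10: register job_D */8 -> active={job_B:*/15, job_D:*/8}
Op 11: register job_D */16 -> active={job_B:*/15, job_D:*/16}
  job_B: interval 15, next fire after T=132 is 135
  job_D: interval 16, next fire after T=132 is 144
Earliest fire time = 135 (job job_B)

Answer: 135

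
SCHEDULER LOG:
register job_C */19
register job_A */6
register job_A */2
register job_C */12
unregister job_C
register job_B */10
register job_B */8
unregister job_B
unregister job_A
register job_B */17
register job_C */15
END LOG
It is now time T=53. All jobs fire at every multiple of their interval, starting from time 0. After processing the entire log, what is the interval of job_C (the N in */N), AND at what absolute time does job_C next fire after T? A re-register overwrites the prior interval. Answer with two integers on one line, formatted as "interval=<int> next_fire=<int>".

Answer: interval=15 next_fire=60

Derivation:
Op 1: register job_C */19 -> active={job_C:*/19}
Op 2: register job_A */6 -> active={job_A:*/6, job_C:*/19}
Op 3: register job_A */2 -> active={job_A:*/2, job_C:*/19}
Op 4: register job_C */12 -> active={job_A:*/2, job_C:*/12}
Op 5: unregister job_C -> active={job_A:*/2}
Op 6: register job_B */10 -> active={job_A:*/2, job_B:*/10}
Op 7: register job_B */8 -> active={job_A:*/2, job_B:*/8}
Op 8: unregister job_B -> active={job_A:*/2}
Op 9: unregister job_A -> active={}
Op 10: register job_B */17 -> active={job_B:*/17}
Op 11: register job_C */15 -> active={job_B:*/17, job_C:*/15}
Final interval of job_C = 15
Next fire of job_C after T=53: (53//15+1)*15 = 60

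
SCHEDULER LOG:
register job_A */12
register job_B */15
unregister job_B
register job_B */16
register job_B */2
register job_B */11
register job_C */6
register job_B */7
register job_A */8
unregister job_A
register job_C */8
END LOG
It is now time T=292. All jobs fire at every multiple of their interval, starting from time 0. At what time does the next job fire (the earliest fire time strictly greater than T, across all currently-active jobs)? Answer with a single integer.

Op 1: register job_A */12 -> active={job_A:*/12}
Op 2: register job_B */15 -> active={job_A:*/12, job_B:*/15}
Op 3: unregister job_B -> active={job_A:*/12}
Op 4: register job_B */16 -> active={job_A:*/12, job_B:*/16}
Op 5: register job_B */2 -> active={job_A:*/12, job_B:*/2}
Op 6: register job_B */11 -> active={job_A:*/12, job_B:*/11}
Op 7: register job_C */6 -> active={job_A:*/12, job_B:*/11, job_C:*/6}
Op 8: register job_B */7 -> active={job_A:*/12, job_B:*/7, job_C:*/6}
Op 9: register job_A */8 -> active={job_A:*/8, job_B:*/7, job_C:*/6}
Op 10: unregister job_A -> active={job_B:*/7, job_C:*/6}
Op 11: register job_C */8 -> active={job_B:*/7, job_C:*/8}
  job_B: interval 7, next fire after T=292 is 294
  job_C: interval 8, next fire after T=292 is 296
Earliest fire time = 294 (job job_B)

Answer: 294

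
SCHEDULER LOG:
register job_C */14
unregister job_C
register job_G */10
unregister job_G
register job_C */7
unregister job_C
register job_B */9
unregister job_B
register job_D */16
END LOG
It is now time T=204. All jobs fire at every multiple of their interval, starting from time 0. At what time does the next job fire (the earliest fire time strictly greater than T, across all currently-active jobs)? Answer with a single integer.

Op 1: register job_C */14 -> active={job_C:*/14}
Op 2: unregister job_C -> active={}
Op 3: register job_G */10 -> active={job_G:*/10}
Op 4: unregister job_G -> active={}
Op 5: register job_C */7 -> active={job_C:*/7}
Op 6: unregister job_C -> active={}
Op 7: register job_B */9 -> active={job_B:*/9}
Op 8: unregister job_B -> active={}
Op 9: register job_D */16 -> active={job_D:*/16}
  job_D: interval 16, next fire after T=204 is 208
Earliest fire time = 208 (job job_D)

Answer: 208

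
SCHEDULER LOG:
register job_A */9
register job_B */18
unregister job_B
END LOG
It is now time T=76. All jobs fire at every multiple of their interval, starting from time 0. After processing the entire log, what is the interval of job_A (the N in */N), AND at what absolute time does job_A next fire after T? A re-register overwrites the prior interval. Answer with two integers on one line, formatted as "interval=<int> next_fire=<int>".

Answer: interval=9 next_fire=81

Derivation:
Op 1: register job_A */9 -> active={job_A:*/9}
Op 2: register job_B */18 -> active={job_A:*/9, job_B:*/18}
Op 3: unregister job_B -> active={job_A:*/9}
Final interval of job_A = 9
Next fire of job_A after T=76: (76//9+1)*9 = 81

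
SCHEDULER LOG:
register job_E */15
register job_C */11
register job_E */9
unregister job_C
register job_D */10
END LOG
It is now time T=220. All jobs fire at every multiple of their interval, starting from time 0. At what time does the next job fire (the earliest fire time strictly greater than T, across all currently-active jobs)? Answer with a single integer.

Answer: 225

Derivation:
Op 1: register job_E */15 -> active={job_E:*/15}
Op 2: register job_C */11 -> active={job_C:*/11, job_E:*/15}
Op 3: register job_E */9 -> active={job_C:*/11, job_E:*/9}
Op 4: unregister job_C -> active={job_E:*/9}
Op 5: register job_D */10 -> active={job_D:*/10, job_E:*/9}
  job_D: interval 10, next fire after T=220 is 230
  job_E: interval 9, next fire after T=220 is 225
Earliest fire time = 225 (job job_E)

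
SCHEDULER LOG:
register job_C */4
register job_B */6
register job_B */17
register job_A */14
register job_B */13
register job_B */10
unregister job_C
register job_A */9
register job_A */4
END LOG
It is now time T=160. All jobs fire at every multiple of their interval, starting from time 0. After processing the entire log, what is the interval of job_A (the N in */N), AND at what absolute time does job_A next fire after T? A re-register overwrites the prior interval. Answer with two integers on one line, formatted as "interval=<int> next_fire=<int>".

Op 1: register job_C */4 -> active={job_C:*/4}
Op 2: register job_B */6 -> active={job_B:*/6, job_C:*/4}
Op 3: register job_B */17 -> active={job_B:*/17, job_C:*/4}
Op 4: register job_A */14 -> active={job_A:*/14, job_B:*/17, job_C:*/4}
Op 5: register job_B */13 -> active={job_A:*/14, job_B:*/13, job_C:*/4}
Op 6: register job_B */10 -> active={job_A:*/14, job_B:*/10, job_C:*/4}
Op 7: unregister job_C -> active={job_A:*/14, job_B:*/10}
Op 8: register job_A */9 -> active={job_A:*/9, job_B:*/10}
Op 9: register job_A */4 -> active={job_A:*/4, job_B:*/10}
Final interval of job_A = 4
Next fire of job_A after T=160: (160//4+1)*4 = 164

Answer: interval=4 next_fire=164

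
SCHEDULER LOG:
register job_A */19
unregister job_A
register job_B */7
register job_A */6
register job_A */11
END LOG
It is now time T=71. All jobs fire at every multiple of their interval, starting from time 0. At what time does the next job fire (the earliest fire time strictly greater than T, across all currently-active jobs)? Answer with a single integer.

Answer: 77

Derivation:
Op 1: register job_A */19 -> active={job_A:*/19}
Op 2: unregister job_A -> active={}
Op 3: register job_B */7 -> active={job_B:*/7}
Op 4: register job_A */6 -> active={job_A:*/6, job_B:*/7}
Op 5: register job_A */11 -> active={job_A:*/11, job_B:*/7}
  job_A: interval 11, next fire after T=71 is 77
  job_B: interval 7, next fire after T=71 is 77
Earliest fire time = 77 (job job_A)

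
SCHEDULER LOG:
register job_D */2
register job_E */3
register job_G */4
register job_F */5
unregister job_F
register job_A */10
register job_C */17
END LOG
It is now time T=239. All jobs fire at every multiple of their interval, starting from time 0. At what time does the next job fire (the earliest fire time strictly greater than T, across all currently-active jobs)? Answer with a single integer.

Answer: 240

Derivation:
Op 1: register job_D */2 -> active={job_D:*/2}
Op 2: register job_E */3 -> active={job_D:*/2, job_E:*/3}
Op 3: register job_G */4 -> active={job_D:*/2, job_E:*/3, job_G:*/4}
Op 4: register job_F */5 -> active={job_D:*/2, job_E:*/3, job_F:*/5, job_G:*/4}
Op 5: unregister job_F -> active={job_D:*/2, job_E:*/3, job_G:*/4}
Op 6: register job_A */10 -> active={job_A:*/10, job_D:*/2, job_E:*/3, job_G:*/4}
Op 7: register job_C */17 -> active={job_A:*/10, job_C:*/17, job_D:*/2, job_E:*/3, job_G:*/4}
  job_A: interval 10, next fire after T=239 is 240
  job_C: interval 17, next fire after T=239 is 255
  job_D: interval 2, next fire after T=239 is 240
  job_E: interval 3, next fire after T=239 is 240
  job_G: interval 4, next fire after T=239 is 240
Earliest fire time = 240 (job job_A)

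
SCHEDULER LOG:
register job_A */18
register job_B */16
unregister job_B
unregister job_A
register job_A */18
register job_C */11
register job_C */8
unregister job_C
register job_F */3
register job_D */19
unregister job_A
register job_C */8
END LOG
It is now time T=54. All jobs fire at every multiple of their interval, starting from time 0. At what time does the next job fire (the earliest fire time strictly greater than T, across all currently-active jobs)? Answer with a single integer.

Answer: 56

Derivation:
Op 1: register job_A */18 -> active={job_A:*/18}
Op 2: register job_B */16 -> active={job_A:*/18, job_B:*/16}
Op 3: unregister job_B -> active={job_A:*/18}
Op 4: unregister job_A -> active={}
Op 5: register job_A */18 -> active={job_A:*/18}
Op 6: register job_C */11 -> active={job_A:*/18, job_C:*/11}
Op 7: register job_C */8 -> active={job_A:*/18, job_C:*/8}
Op 8: unregister job_C -> active={job_A:*/18}
Op 9: register job_F */3 -> active={job_A:*/18, job_F:*/3}
Op 10: register job_D */19 -> active={job_A:*/18, job_D:*/19, job_F:*/3}
Op 11: unregister job_A -> active={job_D:*/19, job_F:*/3}
Op 12: register job_C */8 -> active={job_C:*/8, job_D:*/19, job_F:*/3}
  job_C: interval 8, next fire after T=54 is 56
  job_D: interval 19, next fire after T=54 is 57
  job_F: interval 3, next fire after T=54 is 57
Earliest fire time = 56 (job job_C)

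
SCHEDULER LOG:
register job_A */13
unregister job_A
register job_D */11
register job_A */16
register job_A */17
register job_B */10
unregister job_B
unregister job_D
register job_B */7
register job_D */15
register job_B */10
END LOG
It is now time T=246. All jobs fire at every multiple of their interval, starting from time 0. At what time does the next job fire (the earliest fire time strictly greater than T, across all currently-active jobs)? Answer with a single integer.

Op 1: register job_A */13 -> active={job_A:*/13}
Op 2: unregister job_A -> active={}
Op 3: register job_D */11 -> active={job_D:*/11}
Op 4: register job_A */16 -> active={job_A:*/16, job_D:*/11}
Op 5: register job_A */17 -> active={job_A:*/17, job_D:*/11}
Op 6: register job_B */10 -> active={job_A:*/17, job_B:*/10, job_D:*/11}
Op 7: unregister job_B -> active={job_A:*/17, job_D:*/11}
Op 8: unregister job_D -> active={job_A:*/17}
Op 9: register job_B */7 -> active={job_A:*/17, job_B:*/7}
Op 10: register job_D */15 -> active={job_A:*/17, job_B:*/7, job_D:*/15}
Op 11: register job_B */10 -> active={job_A:*/17, job_B:*/10, job_D:*/15}
  job_A: interval 17, next fire after T=246 is 255
  job_B: interval 10, next fire after T=246 is 250
  job_D: interval 15, next fire after T=246 is 255
Earliest fire time = 250 (job job_B)

Answer: 250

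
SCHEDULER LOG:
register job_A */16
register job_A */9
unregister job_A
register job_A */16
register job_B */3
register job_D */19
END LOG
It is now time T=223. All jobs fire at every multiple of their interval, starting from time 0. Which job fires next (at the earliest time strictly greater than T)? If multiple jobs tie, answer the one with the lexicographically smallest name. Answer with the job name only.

Op 1: register job_A */16 -> active={job_A:*/16}
Op 2: register job_A */9 -> active={job_A:*/9}
Op 3: unregister job_A -> active={}
Op 4: register job_A */16 -> active={job_A:*/16}
Op 5: register job_B */3 -> active={job_A:*/16, job_B:*/3}
Op 6: register job_D */19 -> active={job_A:*/16, job_B:*/3, job_D:*/19}
  job_A: interval 16, next fire after T=223 is 224
  job_B: interval 3, next fire after T=223 is 225
  job_D: interval 19, next fire after T=223 is 228
Earliest = 224, winner (lex tiebreak) = job_A

Answer: job_A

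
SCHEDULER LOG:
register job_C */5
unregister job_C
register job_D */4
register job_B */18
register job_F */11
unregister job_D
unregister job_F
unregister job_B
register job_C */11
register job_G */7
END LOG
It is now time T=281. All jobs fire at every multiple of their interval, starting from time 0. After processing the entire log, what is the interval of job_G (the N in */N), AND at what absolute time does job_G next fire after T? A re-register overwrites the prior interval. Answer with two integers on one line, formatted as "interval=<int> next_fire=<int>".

Op 1: register job_C */5 -> active={job_C:*/5}
Op 2: unregister job_C -> active={}
Op 3: register job_D */4 -> active={job_D:*/4}
Op 4: register job_B */18 -> active={job_B:*/18, job_D:*/4}
Op 5: register job_F */11 -> active={job_B:*/18, job_D:*/4, job_F:*/11}
Op 6: unregister job_D -> active={job_B:*/18, job_F:*/11}
Op 7: unregister job_F -> active={job_B:*/18}
Op 8: unregister job_B -> active={}
Op 9: register job_C */11 -> active={job_C:*/11}
Op 10: register job_G */7 -> active={job_C:*/11, job_G:*/7}
Final interval of job_G = 7
Next fire of job_G after T=281: (281//7+1)*7 = 287

Answer: interval=7 next_fire=287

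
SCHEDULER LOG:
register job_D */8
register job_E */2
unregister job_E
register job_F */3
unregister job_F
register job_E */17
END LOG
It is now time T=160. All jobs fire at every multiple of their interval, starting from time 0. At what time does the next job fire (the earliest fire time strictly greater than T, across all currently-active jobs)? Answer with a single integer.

Answer: 168

Derivation:
Op 1: register job_D */8 -> active={job_D:*/8}
Op 2: register job_E */2 -> active={job_D:*/8, job_E:*/2}
Op 3: unregister job_E -> active={job_D:*/8}
Op 4: register job_F */3 -> active={job_D:*/8, job_F:*/3}
Op 5: unregister job_F -> active={job_D:*/8}
Op 6: register job_E */17 -> active={job_D:*/8, job_E:*/17}
  job_D: interval 8, next fire after T=160 is 168
  job_E: interval 17, next fire after T=160 is 170
Earliest fire time = 168 (job job_D)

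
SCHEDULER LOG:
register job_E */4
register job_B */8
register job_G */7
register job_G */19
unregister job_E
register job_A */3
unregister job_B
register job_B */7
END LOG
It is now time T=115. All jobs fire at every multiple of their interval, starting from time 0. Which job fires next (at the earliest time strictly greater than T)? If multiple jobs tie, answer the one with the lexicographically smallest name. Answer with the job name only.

Op 1: register job_E */4 -> active={job_E:*/4}
Op 2: register job_B */8 -> active={job_B:*/8, job_E:*/4}
Op 3: register job_G */7 -> active={job_B:*/8, job_E:*/4, job_G:*/7}
Op 4: register job_G */19 -> active={job_B:*/8, job_E:*/4, job_G:*/19}
Op 5: unregister job_E -> active={job_B:*/8, job_G:*/19}
Op 6: register job_A */3 -> active={job_A:*/3, job_B:*/8, job_G:*/19}
Op 7: unregister job_B -> active={job_A:*/3, job_G:*/19}
Op 8: register job_B */7 -> active={job_A:*/3, job_B:*/7, job_G:*/19}
  job_A: interval 3, next fire after T=115 is 117
  job_B: interval 7, next fire after T=115 is 119
  job_G: interval 19, next fire after T=115 is 133
Earliest = 117, winner (lex tiebreak) = job_A

Answer: job_A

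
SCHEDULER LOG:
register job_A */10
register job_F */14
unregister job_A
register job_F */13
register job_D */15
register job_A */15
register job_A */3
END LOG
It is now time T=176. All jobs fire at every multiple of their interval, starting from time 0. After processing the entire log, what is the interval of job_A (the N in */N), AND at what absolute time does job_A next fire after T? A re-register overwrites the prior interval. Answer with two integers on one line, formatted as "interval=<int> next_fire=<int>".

Answer: interval=3 next_fire=177

Derivation:
Op 1: register job_A */10 -> active={job_A:*/10}
Op 2: register job_F */14 -> active={job_A:*/10, job_F:*/14}
Op 3: unregister job_A -> active={job_F:*/14}
Op 4: register job_F */13 -> active={job_F:*/13}
Op 5: register job_D */15 -> active={job_D:*/15, job_F:*/13}
Op 6: register job_A */15 -> active={job_A:*/15, job_D:*/15, job_F:*/13}
Op 7: register job_A */3 -> active={job_A:*/3, job_D:*/15, job_F:*/13}
Final interval of job_A = 3
Next fire of job_A after T=176: (176//3+1)*3 = 177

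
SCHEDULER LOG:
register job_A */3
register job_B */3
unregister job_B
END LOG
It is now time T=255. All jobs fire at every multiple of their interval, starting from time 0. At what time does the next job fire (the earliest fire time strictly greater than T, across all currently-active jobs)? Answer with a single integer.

Op 1: register job_A */3 -> active={job_A:*/3}
Op 2: register job_B */3 -> active={job_A:*/3, job_B:*/3}
Op 3: unregister job_B -> active={job_A:*/3}
  job_A: interval 3, next fire after T=255 is 258
Earliest fire time = 258 (job job_A)

Answer: 258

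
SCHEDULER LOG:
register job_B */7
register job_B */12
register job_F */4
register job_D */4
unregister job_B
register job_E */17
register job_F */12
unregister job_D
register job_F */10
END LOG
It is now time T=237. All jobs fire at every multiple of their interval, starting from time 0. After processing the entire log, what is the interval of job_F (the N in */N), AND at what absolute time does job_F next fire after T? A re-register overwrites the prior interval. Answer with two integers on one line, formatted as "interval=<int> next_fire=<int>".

Answer: interval=10 next_fire=240

Derivation:
Op 1: register job_B */7 -> active={job_B:*/7}
Op 2: register job_B */12 -> active={job_B:*/12}
Op 3: register job_F */4 -> active={job_B:*/12, job_F:*/4}
Op 4: register job_D */4 -> active={job_B:*/12, job_D:*/4, job_F:*/4}
Op 5: unregister job_B -> active={job_D:*/4, job_F:*/4}
Op 6: register job_E */17 -> active={job_D:*/4, job_E:*/17, job_F:*/4}
Op 7: register job_F */12 -> active={job_D:*/4, job_E:*/17, job_F:*/12}
Op 8: unregister job_D -> active={job_E:*/17, job_F:*/12}
Op 9: register job_F */10 -> active={job_E:*/17, job_F:*/10}
Final interval of job_F = 10
Next fire of job_F after T=237: (237//10+1)*10 = 240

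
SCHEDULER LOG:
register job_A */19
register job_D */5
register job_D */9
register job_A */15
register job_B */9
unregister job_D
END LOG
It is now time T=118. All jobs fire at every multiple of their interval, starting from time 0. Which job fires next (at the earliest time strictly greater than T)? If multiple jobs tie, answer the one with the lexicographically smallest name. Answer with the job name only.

Answer: job_A

Derivation:
Op 1: register job_A */19 -> active={job_A:*/19}
Op 2: register job_D */5 -> active={job_A:*/19, job_D:*/5}
Op 3: register job_D */9 -> active={job_A:*/19, job_D:*/9}
Op 4: register job_A */15 -> active={job_A:*/15, job_D:*/9}
Op 5: register job_B */9 -> active={job_A:*/15, job_B:*/9, job_D:*/9}
Op 6: unregister job_D -> active={job_A:*/15, job_B:*/9}
  job_A: interval 15, next fire after T=118 is 120
  job_B: interval 9, next fire after T=118 is 126
Earliest = 120, winner (lex tiebreak) = job_A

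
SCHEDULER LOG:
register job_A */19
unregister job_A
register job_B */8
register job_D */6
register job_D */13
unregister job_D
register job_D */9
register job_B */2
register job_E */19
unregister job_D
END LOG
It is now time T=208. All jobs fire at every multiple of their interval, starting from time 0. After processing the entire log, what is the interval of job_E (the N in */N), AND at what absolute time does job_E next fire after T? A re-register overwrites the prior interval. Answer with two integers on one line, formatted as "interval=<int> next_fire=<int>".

Op 1: register job_A */19 -> active={job_A:*/19}
Op 2: unregister job_A -> active={}
Op 3: register job_B */8 -> active={job_B:*/8}
Op 4: register job_D */6 -> active={job_B:*/8, job_D:*/6}
Op 5: register job_D */13 -> active={job_B:*/8, job_D:*/13}
Op 6: unregister job_D -> active={job_B:*/8}
Op 7: register job_D */9 -> active={job_B:*/8, job_D:*/9}
Op 8: register job_B */2 -> active={job_B:*/2, job_D:*/9}
Op 9: register job_E */19 -> active={job_B:*/2, job_D:*/9, job_E:*/19}
Op 10: unregister job_D -> active={job_B:*/2, job_E:*/19}
Final interval of job_E = 19
Next fire of job_E after T=208: (208//19+1)*19 = 209

Answer: interval=19 next_fire=209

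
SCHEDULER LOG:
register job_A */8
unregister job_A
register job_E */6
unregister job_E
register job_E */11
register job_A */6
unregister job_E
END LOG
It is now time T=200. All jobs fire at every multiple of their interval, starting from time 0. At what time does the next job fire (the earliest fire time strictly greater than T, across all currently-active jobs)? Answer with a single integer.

Op 1: register job_A */8 -> active={job_A:*/8}
Op 2: unregister job_A -> active={}
Op 3: register job_E */6 -> active={job_E:*/6}
Op 4: unregister job_E -> active={}
Op 5: register job_E */11 -> active={job_E:*/11}
Op 6: register job_A */6 -> active={job_A:*/6, job_E:*/11}
Op 7: unregister job_E -> active={job_A:*/6}
  job_A: interval 6, next fire after T=200 is 204
Earliest fire time = 204 (job job_A)

Answer: 204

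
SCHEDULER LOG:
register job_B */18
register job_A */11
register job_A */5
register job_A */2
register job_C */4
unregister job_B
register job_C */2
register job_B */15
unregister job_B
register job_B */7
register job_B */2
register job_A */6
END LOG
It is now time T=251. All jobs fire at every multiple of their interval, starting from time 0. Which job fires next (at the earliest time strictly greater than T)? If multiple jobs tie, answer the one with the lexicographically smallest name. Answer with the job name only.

Op 1: register job_B */18 -> active={job_B:*/18}
Op 2: register job_A */11 -> active={job_A:*/11, job_B:*/18}
Op 3: register job_A */5 -> active={job_A:*/5, job_B:*/18}
Op 4: register job_A */2 -> active={job_A:*/2, job_B:*/18}
Op 5: register job_C */4 -> active={job_A:*/2, job_B:*/18, job_C:*/4}
Op 6: unregister job_B -> active={job_A:*/2, job_C:*/4}
Op 7: register job_C */2 -> active={job_A:*/2, job_C:*/2}
Op 8: register job_B */15 -> active={job_A:*/2, job_B:*/15, job_C:*/2}
Op 9: unregister job_B -> active={job_A:*/2, job_C:*/2}
Op 10: register job_B */7 -> active={job_A:*/2, job_B:*/7, job_C:*/2}
Op 11: register job_B */2 -> active={job_A:*/2, job_B:*/2, job_C:*/2}
Op 12: register job_A */6 -> active={job_A:*/6, job_B:*/2, job_C:*/2}
  job_A: interval 6, next fire after T=251 is 252
  job_B: interval 2, next fire after T=251 is 252
  job_C: interval 2, next fire after T=251 is 252
Earliest = 252, winner (lex tiebreak) = job_A

Answer: job_A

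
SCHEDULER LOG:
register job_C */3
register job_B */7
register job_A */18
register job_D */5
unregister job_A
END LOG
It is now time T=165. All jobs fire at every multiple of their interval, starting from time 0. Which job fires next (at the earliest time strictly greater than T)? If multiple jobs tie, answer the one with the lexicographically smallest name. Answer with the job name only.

Answer: job_B

Derivation:
Op 1: register job_C */3 -> active={job_C:*/3}
Op 2: register job_B */7 -> active={job_B:*/7, job_C:*/3}
Op 3: register job_A */18 -> active={job_A:*/18, job_B:*/7, job_C:*/3}
Op 4: register job_D */5 -> active={job_A:*/18, job_B:*/7, job_C:*/3, job_D:*/5}
Op 5: unregister job_A -> active={job_B:*/7, job_C:*/3, job_D:*/5}
  job_B: interval 7, next fire after T=165 is 168
  job_C: interval 3, next fire after T=165 is 168
  job_D: interval 5, next fire after T=165 is 170
Earliest = 168, winner (lex tiebreak) = job_B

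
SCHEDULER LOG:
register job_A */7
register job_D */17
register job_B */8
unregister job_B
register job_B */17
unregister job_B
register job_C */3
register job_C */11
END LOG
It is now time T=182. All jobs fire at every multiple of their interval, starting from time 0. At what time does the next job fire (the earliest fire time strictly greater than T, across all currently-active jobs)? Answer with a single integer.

Op 1: register job_A */7 -> active={job_A:*/7}
Op 2: register job_D */17 -> active={job_A:*/7, job_D:*/17}
Op 3: register job_B */8 -> active={job_A:*/7, job_B:*/8, job_D:*/17}
Op 4: unregister job_B -> active={job_A:*/7, job_D:*/17}
Op 5: register job_B */17 -> active={job_A:*/7, job_B:*/17, job_D:*/17}
Op 6: unregister job_B -> active={job_A:*/7, job_D:*/17}
Op 7: register job_C */3 -> active={job_A:*/7, job_C:*/3, job_D:*/17}
Op 8: register job_C */11 -> active={job_A:*/7, job_C:*/11, job_D:*/17}
  job_A: interval 7, next fire after T=182 is 189
  job_C: interval 11, next fire after T=182 is 187
  job_D: interval 17, next fire after T=182 is 187
Earliest fire time = 187 (job job_C)

Answer: 187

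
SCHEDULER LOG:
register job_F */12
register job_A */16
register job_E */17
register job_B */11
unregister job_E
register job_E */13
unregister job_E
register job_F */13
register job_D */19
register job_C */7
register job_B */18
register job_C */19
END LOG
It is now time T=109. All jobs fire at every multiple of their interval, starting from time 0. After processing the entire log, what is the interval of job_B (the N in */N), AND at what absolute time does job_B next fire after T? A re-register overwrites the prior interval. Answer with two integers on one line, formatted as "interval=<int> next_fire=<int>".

Answer: interval=18 next_fire=126

Derivation:
Op 1: register job_F */12 -> active={job_F:*/12}
Op 2: register job_A */16 -> active={job_A:*/16, job_F:*/12}
Op 3: register job_E */17 -> active={job_A:*/16, job_E:*/17, job_F:*/12}
Op 4: register job_B */11 -> active={job_A:*/16, job_B:*/11, job_E:*/17, job_F:*/12}
Op 5: unregister job_E -> active={job_A:*/16, job_B:*/11, job_F:*/12}
Op 6: register job_E */13 -> active={job_A:*/16, job_B:*/11, job_E:*/13, job_F:*/12}
Op 7: unregister job_E -> active={job_A:*/16, job_B:*/11, job_F:*/12}
Op 8: register job_F */13 -> active={job_A:*/16, job_B:*/11, job_F:*/13}
Op 9: register job_D */19 -> active={job_A:*/16, job_B:*/11, job_D:*/19, job_F:*/13}
Op 10: register job_C */7 -> active={job_A:*/16, job_B:*/11, job_C:*/7, job_D:*/19, job_F:*/13}
Op 11: register job_B */18 -> active={job_A:*/16, job_B:*/18, job_C:*/7, job_D:*/19, job_F:*/13}
Op 12: register job_C */19 -> active={job_A:*/16, job_B:*/18, job_C:*/19, job_D:*/19, job_F:*/13}
Final interval of job_B = 18
Next fire of job_B after T=109: (109//18+1)*18 = 126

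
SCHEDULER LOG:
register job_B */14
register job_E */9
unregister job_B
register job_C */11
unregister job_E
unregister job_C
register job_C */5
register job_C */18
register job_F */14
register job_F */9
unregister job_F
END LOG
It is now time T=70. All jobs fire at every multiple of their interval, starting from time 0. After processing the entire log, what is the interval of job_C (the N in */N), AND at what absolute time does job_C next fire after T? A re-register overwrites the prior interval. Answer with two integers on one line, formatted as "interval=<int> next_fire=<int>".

Answer: interval=18 next_fire=72

Derivation:
Op 1: register job_B */14 -> active={job_B:*/14}
Op 2: register job_E */9 -> active={job_B:*/14, job_E:*/9}
Op 3: unregister job_B -> active={job_E:*/9}
Op 4: register job_C */11 -> active={job_C:*/11, job_E:*/9}
Op 5: unregister job_E -> active={job_C:*/11}
Op 6: unregister job_C -> active={}
Op 7: register job_C */5 -> active={job_C:*/5}
Op 8: register job_C */18 -> active={job_C:*/18}
Op 9: register job_F */14 -> active={job_C:*/18, job_F:*/14}
Op 10: register job_F */9 -> active={job_C:*/18, job_F:*/9}
Op 11: unregister job_F -> active={job_C:*/18}
Final interval of job_C = 18
Next fire of job_C after T=70: (70//18+1)*18 = 72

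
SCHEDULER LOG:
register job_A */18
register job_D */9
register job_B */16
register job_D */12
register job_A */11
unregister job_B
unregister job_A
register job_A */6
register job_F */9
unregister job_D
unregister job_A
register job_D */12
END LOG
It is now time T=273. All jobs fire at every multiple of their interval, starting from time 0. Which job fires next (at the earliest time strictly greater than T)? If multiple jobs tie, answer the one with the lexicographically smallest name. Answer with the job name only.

Op 1: register job_A */18 -> active={job_A:*/18}
Op 2: register job_D */9 -> active={job_A:*/18, job_D:*/9}
Op 3: register job_B */16 -> active={job_A:*/18, job_B:*/16, job_D:*/9}
Op 4: register job_D */12 -> active={job_A:*/18, job_B:*/16, job_D:*/12}
Op 5: register job_A */11 -> active={job_A:*/11, job_B:*/16, job_D:*/12}
Op 6: unregister job_B -> active={job_A:*/11, job_D:*/12}
Op 7: unregister job_A -> active={job_D:*/12}
Op 8: register job_A */6 -> active={job_A:*/6, job_D:*/12}
Op 9: register job_F */9 -> active={job_A:*/6, job_D:*/12, job_F:*/9}
Op 10: unregister job_D -> active={job_A:*/6, job_F:*/9}
Op 11: unregister job_A -> active={job_F:*/9}
Op 12: register job_D */12 -> active={job_D:*/12, job_F:*/9}
  job_D: interval 12, next fire after T=273 is 276
  job_F: interval 9, next fire after T=273 is 279
Earliest = 276, winner (lex tiebreak) = job_D

Answer: job_D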